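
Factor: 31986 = 2^1*3^2*1777^1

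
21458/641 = 33 + 305/641 = 33.48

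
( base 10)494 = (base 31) FT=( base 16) 1EE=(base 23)lb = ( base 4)13232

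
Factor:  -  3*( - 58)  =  2^1*3^1*29^1 = 174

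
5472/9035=5472/9035=0.61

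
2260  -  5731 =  - 3471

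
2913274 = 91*32014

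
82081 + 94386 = 176467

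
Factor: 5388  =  2^2*3^1*449^1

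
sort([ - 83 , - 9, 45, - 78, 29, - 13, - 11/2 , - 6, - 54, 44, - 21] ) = [ - 83,  -  78, - 54, - 21 , - 13,- 9, - 6,-11/2,29,44,45 ]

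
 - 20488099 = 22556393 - 43044492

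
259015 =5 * 51803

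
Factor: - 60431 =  - 7^1*89^1*97^1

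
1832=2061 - 229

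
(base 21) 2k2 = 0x518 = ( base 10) 1304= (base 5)20204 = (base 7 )3542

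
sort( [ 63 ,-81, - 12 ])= [ - 81, - 12, 63 ]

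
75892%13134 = 10222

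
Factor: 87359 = 87359^1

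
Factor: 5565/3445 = 21/13 = 3^1*7^1*13^ ( - 1)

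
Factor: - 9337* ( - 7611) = 71063907 =3^1* 43^1*59^1*9337^1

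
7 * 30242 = 211694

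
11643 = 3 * 3881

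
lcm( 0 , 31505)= 0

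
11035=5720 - -5315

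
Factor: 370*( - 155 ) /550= - 1147/11 =- 11^( - 1)*31^1*37^1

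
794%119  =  80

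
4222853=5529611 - 1306758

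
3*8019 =24057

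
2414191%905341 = 603509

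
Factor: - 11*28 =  - 2^2 * 7^1*11^1 = -  308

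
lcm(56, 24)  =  168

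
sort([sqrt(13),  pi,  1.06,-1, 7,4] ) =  [ - 1, 1.06, pi,  sqrt( 13 ),4, 7 ]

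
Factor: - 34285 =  - 5^1 * 6857^1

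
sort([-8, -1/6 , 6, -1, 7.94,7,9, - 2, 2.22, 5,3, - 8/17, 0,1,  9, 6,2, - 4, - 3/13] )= [ - 8 , - 4, - 2 , - 1,  -  8/17,  -  3/13, - 1/6 , 0,1,2,2.22,3,  5,  6,6, 7,7.94,9,9]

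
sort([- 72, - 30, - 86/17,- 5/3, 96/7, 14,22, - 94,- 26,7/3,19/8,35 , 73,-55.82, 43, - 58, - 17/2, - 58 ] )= [ - 94 , - 72, - 58, - 58, - 55.82  ,-30,-26  , - 17/2, - 86/17,-5/3,  7/3,19/8 , 96/7, 14, 22, 35,43,73]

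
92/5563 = 92/5563 = 0.02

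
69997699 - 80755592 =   -  10757893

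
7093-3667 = 3426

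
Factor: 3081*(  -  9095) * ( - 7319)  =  3^1*5^1* 13^2*17^1 * 79^1*107^1*563^1 = 205090785705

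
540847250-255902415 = 284944835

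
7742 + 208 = 7950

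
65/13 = 5 = 5.00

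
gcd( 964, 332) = 4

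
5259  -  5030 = 229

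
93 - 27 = 66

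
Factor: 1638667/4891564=2^ ( - 2 )*313^( - 1 ) *1163^1*1409^1*3907^( - 1) 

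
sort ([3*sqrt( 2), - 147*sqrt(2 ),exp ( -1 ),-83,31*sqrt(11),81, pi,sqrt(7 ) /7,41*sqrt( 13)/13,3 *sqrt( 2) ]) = [ - 147*sqrt( 2), - 83,exp (  -  1),sqrt( 7)/7, pi,3*sqrt(2 ),3*sqrt( 2 ),41*sqrt( 13) /13, 81,31*sqrt(11 )]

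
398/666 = 199/333 =0.60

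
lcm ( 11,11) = 11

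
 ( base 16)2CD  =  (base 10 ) 717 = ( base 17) 283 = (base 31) n4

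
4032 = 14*288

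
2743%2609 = 134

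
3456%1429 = 598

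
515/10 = 51 + 1/2 =51.50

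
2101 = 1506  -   - 595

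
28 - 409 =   -  381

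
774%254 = 12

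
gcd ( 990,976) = 2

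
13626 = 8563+5063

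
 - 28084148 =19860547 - 47944695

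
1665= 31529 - 29864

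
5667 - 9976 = -4309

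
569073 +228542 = 797615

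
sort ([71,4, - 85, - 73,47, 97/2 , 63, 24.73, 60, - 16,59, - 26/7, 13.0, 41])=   [ - 85, - 73, - 16,  -  26/7, 4, 13.0,24.73,  41,  47,  97/2, 59, 60,63,71]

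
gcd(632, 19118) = 158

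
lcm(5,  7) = 35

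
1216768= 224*5432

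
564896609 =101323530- - 463573079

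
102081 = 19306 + 82775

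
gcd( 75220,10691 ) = 1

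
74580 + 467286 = 541866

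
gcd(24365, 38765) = 5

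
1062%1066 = 1062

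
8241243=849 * 9707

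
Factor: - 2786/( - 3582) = 3^ ( - 2 )*7^1 = 7/9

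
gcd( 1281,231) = 21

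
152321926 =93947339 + 58374587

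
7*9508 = 66556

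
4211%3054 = 1157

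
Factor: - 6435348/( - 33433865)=2^2*3^1 * 5^(  -  1) * 536279^1*6686773^( - 1 ) 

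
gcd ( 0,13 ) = 13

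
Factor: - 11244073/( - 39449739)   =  3^(  -  1 )*7^(-1 ) * 2777^1*4049^1 *1878559^( - 1)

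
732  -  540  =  192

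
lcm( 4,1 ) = 4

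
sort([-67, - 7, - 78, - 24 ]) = [ - 78,  -  67, - 24, - 7]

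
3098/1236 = 1549/618=2.51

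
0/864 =0 = 0.00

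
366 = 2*183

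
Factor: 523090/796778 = 5^1 *17^2*181^1*269^( - 1)*1481^( - 1) = 261545/398389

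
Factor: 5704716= 2^2*3^1*431^1*1103^1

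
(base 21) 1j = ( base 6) 104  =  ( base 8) 50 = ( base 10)40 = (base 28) 1c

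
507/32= 15 + 27/32 = 15.84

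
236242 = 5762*41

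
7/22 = 7/22 = 0.32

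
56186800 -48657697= 7529103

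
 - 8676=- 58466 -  - 49790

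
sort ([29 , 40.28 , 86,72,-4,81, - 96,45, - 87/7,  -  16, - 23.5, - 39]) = [  -  96,-39, - 23.5, - 16,  -  87/7, - 4, 29,40.28,45 , 72 , 81, 86 ] 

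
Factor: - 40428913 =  - 7^1*157^1*36787^1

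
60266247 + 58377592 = 118643839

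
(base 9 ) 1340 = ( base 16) 3f0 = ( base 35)SS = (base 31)11g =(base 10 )1008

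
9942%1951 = 187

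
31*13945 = 432295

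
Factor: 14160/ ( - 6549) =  - 80/37 = - 2^4*5^1*37^(-1)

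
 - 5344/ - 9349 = 5344/9349 = 0.57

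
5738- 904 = 4834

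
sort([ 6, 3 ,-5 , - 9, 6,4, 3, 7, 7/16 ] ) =[ - 9,  -  5, 7/16 , 3 , 3, 4, 6 , 6, 7 ]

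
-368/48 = - 8+1/3 = - 7.67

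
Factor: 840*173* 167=24268440 =2^3*3^1*5^1*7^1* 167^1*173^1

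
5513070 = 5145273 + 367797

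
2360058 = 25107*94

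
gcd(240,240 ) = 240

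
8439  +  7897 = 16336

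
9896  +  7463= 17359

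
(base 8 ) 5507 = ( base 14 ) 10A3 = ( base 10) 2887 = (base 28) 3j3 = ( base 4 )231013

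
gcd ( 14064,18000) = 48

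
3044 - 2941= 103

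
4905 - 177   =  4728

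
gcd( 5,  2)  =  1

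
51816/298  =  25908/149 = 173.88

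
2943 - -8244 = 11187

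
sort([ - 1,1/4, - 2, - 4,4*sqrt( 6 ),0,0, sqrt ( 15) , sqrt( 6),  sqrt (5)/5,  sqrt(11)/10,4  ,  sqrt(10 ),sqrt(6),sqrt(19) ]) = [ - 4, - 2,-1,0,0, 1/4,sqrt(11 )/10, sqrt(5 )/5,sqrt(6 ), sqrt( 6 ),sqrt(10),  sqrt( 15 ),4,sqrt(19),4*sqrt( 6 )]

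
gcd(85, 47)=1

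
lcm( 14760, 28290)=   339480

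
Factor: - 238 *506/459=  - 2^2*3^( - 3)*7^1*11^1*23^1=- 7084/27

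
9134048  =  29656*308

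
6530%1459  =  694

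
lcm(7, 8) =56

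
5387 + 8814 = 14201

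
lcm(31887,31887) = 31887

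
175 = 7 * 25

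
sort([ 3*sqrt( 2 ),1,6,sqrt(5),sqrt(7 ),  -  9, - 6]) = [ - 9, - 6,1,sqrt( 5), sqrt( 7),3* sqrt( 2 ),6 ]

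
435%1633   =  435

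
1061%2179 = 1061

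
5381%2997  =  2384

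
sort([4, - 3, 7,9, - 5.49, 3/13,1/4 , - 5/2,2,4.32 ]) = [ - 5.49,-3, - 5/2,3/13,1/4,2, 4, 4.32,  7,9 ] 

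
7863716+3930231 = 11793947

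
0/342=0  =  0.00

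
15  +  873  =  888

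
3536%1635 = 266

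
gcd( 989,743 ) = 1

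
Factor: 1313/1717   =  13^1*17^( - 1)=13/17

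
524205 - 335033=189172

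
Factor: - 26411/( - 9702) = 2^( - 1 )*3^( - 2 )*7^2 = 49/18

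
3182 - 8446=-5264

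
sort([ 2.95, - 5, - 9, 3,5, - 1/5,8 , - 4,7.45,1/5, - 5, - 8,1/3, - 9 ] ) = [ - 9, - 9,-8, - 5,-5,-4 , - 1/5, 1/5,1/3,2.95,  3,  5,7.45, 8]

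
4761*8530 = 40611330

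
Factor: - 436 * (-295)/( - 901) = -128620/901 = - 2^2*5^1*17^( - 1) * 53^( - 1)*59^1 * 109^1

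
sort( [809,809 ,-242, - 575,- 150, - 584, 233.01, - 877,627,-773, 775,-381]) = [ - 877, - 773, - 584, -575,- 381, - 242, - 150, 233.01, 627,775,809,809] 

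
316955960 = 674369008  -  357413048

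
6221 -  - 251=6472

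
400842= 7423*54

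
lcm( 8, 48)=48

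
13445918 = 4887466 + 8558452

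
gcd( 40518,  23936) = 2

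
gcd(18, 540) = 18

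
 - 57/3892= - 57/3892 = - 0.01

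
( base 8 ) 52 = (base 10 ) 42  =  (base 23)1j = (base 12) 36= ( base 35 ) 17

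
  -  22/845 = -1  +  823/845=-0.03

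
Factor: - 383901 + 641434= 257533 = 17^1*15149^1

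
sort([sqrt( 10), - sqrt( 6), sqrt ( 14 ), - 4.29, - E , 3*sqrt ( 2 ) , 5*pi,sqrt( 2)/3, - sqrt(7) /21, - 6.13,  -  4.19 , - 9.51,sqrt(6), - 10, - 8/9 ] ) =[ - 10, - 9.51, - 6.13, - 4.29, - 4.19, - E, - sqrt (6 ) , -8/9, - sqrt(7)/21, sqrt(2) /3 , sqrt(6 ), sqrt ( 10 ),sqrt( 14),3*sqrt ( 2),5*pi]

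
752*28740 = 21612480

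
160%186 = 160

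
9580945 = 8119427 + 1461518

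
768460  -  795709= - 27249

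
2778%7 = 6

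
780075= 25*31203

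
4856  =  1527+3329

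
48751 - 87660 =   -  38909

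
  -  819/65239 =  -819/65239 = -0.01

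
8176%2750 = 2676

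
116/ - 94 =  - 2 + 36/47  =  - 1.23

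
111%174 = 111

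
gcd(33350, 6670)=6670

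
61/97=61/97= 0.63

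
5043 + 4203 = 9246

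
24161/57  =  24161/57 = 423.88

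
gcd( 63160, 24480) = 40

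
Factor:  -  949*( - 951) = 902499 = 3^1*13^1*73^1*317^1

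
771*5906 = 4553526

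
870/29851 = 870/29851= 0.03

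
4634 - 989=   3645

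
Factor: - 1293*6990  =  -2^1*3^2*5^1 *233^1*431^1 = -9038070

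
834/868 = 417/434  =  0.96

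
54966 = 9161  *6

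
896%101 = 88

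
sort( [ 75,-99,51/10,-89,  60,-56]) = [-99,  -  89, - 56, 51/10,60, 75] 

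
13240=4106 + 9134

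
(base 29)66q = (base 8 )12176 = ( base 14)1CAA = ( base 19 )ea2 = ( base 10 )5246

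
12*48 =576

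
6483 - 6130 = 353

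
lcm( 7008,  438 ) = 7008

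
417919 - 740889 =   -  322970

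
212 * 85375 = 18099500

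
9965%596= 429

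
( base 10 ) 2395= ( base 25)3kk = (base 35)1xf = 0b100101011011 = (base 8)4533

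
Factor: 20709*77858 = 2^1* 3^3*11^1 * 13^1*59^1*3539^1 = 1612361322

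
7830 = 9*870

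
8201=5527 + 2674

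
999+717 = 1716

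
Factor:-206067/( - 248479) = 447/539 = 3^1*7^(  -  2 )*11^( - 1)*149^1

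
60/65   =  12/13 = 0.92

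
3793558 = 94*40357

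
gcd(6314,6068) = 82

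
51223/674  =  51223/674 = 76.00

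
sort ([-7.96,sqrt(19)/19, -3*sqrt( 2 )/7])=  [ - 7.96,  -  3 * sqrt(2)/7,sqrt (19) /19]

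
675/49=13 + 38/49 = 13.78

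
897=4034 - 3137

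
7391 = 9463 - 2072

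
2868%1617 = 1251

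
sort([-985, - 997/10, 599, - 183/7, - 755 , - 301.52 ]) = [ - 985, - 755 , - 301.52, - 997/10,  -  183/7, 599] 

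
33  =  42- 9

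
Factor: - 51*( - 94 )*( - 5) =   -  2^1*3^1*5^1*17^1*47^1 = - 23970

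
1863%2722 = 1863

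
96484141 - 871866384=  - 775382243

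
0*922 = 0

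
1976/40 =49 + 2/5 = 49.40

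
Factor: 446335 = 5^1*17^1*59^1*89^1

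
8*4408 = 35264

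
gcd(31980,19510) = 10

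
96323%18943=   1608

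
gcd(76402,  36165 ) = 1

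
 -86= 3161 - 3247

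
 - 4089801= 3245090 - 7334891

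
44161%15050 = 14061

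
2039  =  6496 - 4457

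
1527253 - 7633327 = - 6106074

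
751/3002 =751/3002 = 0.25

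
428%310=118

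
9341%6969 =2372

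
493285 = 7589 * 65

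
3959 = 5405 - 1446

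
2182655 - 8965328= - 6782673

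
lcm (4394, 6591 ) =13182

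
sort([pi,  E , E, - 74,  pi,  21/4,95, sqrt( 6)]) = [ - 74, sqrt (6), E,E, pi,pi, 21/4, 95] 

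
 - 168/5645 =-1 +5477/5645 = -0.03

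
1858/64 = 929/32 = 29.03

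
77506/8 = 38753/4 =9688.25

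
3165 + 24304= 27469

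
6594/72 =1099/12 = 91.58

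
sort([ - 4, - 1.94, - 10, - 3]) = [-10, - 4, - 3 , - 1.94]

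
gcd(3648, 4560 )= 912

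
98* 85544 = 8383312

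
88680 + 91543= 180223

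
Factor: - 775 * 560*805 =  - 2^4*5^4*7^2*23^1*31^1 = -349370000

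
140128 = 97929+42199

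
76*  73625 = 5595500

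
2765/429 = 6 +191/429=6.45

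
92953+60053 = 153006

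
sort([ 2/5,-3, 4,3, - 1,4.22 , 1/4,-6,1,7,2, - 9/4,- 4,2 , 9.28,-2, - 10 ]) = [-10, - 6, - 4, - 3, - 9/4, - 2,-1, 1/4 , 2/5,  1,2, 2,3,4,4.22,7 , 9.28 ] 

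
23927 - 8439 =15488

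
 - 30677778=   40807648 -71485426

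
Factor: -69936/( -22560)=31/10 =2^( - 1 )*5^(-1)*31^1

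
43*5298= 227814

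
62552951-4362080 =58190871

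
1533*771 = 1181943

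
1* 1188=1188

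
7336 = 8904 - 1568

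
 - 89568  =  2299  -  91867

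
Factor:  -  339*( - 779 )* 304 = 2^4  *  3^1*19^2* 41^1*113^1 =80280624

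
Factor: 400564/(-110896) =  - 2^( - 2 )*29^(  -  1)  *  419^1 = - 419/116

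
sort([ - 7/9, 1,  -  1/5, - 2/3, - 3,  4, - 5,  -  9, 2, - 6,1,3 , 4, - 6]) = [  -  9, - 6, - 6, - 5,  -  3, - 7/9, - 2/3, - 1/5,1,1,2, 3, 4,4 ] 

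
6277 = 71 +6206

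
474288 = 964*492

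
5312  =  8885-3573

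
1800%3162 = 1800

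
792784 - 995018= -202234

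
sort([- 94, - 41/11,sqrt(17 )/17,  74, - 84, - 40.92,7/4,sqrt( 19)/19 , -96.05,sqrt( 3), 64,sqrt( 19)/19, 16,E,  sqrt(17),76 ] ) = [ - 96.05, - 94, - 84 , - 40.92,- 41/11, sqrt(19 ) /19,sqrt (19 )/19,sqrt(17 ) /17  ,  sqrt( 3), 7/4,E, sqrt(17), 16, 64,74,76]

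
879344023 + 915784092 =1795128115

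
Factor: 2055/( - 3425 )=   -  3^1 * 5^( - 1 ) = -3/5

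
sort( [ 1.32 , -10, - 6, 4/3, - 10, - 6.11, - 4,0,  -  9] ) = [ -10, - 10, - 9,-6.11, - 6,-4,0, 1.32,4/3]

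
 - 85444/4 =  - 21361 = -21361.00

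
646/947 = 646/947 = 0.68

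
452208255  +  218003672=670211927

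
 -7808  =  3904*( - 2) 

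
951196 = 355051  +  596145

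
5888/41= 5888/41 = 143.61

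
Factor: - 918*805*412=-304463880  =  - 2^3 * 3^3*5^1*7^1*17^1*23^1*103^1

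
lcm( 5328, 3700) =133200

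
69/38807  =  69/38807 = 0.00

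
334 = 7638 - 7304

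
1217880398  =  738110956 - - 479769442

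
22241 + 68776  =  91017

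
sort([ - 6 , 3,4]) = [ - 6,3, 4]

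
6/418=3/209= 0.01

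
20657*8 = 165256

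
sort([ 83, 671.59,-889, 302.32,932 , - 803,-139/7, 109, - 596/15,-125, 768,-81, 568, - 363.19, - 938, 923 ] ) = [ - 938, - 889,-803, - 363.19,-125,-81, - 596/15,  -  139/7,83,109, 302.32,568, 671.59, 768,923,  932]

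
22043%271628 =22043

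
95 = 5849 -5754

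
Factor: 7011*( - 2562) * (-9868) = 177250811976 = 2^3 * 3^3*7^1*19^1* 41^1 * 61^1*2467^1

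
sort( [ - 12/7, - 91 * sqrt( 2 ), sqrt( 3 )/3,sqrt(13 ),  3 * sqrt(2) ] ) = [ - 91*sqrt( 2 ), - 12/7,sqrt ( 3)/3,  sqrt (13),  3*sqrt( 2 )]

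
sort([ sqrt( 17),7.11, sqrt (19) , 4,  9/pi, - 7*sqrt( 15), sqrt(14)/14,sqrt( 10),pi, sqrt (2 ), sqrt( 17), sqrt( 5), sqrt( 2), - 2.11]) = [ - 7*sqrt( 15) , - 2.11, sqrt( 14) /14, sqrt( 2) , sqrt (2),sqrt( 5), 9/pi, pi , sqrt( 10), 4,sqrt( 17), sqrt(17), sqrt( 19 ), 7.11]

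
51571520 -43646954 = 7924566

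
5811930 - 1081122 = 4730808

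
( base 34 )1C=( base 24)1M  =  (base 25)1l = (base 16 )2E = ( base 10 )46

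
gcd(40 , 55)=5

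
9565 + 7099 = 16664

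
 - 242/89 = -242/89= - 2.72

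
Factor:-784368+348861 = - 3^1 * 179^1*811^1=- 435507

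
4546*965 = 4386890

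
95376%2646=120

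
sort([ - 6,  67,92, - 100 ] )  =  [ - 100, -6 , 67, 92] 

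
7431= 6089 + 1342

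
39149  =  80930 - 41781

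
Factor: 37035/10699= 45/13 =3^2*5^1*13^( - 1) 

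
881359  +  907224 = 1788583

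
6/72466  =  3/36233 = 0.00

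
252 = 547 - 295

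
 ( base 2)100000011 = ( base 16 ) 103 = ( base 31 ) 8B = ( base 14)147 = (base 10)259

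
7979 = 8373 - 394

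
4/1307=4/1307=0.00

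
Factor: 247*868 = 2^2*7^1 * 13^1 * 19^1*31^1=214396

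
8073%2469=666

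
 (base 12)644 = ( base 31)th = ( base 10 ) 916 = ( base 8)1624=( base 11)763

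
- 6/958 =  - 3/479 = -0.01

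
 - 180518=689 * ( -262)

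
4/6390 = 2/3195 = 0.00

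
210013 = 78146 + 131867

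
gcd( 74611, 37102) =1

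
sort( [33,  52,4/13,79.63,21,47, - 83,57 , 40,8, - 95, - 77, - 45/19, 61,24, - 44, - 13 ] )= [ - 95, - 83, - 77, - 44, - 13,-45/19,4/13,8,21, 24, 33, 40,47,52,57,61,79.63] 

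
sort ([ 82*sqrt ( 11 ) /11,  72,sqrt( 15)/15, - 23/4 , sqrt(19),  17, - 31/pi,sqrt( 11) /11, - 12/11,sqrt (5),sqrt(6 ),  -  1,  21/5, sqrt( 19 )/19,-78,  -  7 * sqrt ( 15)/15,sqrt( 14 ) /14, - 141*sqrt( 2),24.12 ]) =[ - 141*sqrt(2), - 78, - 31/pi, - 23/4, - 7*sqrt( 15 )/15,  -  12/11,-1,sqrt(19 ) /19,sqrt( 15 ) /15, sqrt( 14) /14, sqrt (11) /11,sqrt ( 5), sqrt( 6),21/5, sqrt(19 ),17,  24.12,82 *sqrt( 11)/11 , 72]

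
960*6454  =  6195840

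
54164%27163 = 27001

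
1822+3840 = 5662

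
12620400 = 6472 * 1950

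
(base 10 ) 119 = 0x77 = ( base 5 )434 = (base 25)4j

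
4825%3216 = 1609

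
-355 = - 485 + 130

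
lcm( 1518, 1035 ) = 22770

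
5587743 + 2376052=7963795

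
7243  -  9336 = -2093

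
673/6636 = 673/6636=0.10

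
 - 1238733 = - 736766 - 501967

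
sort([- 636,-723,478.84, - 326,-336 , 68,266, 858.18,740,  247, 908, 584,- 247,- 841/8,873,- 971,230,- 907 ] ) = [- 971,-907, - 723, - 636,-336,-326,-247, - 841/8,68,230, 247,266, 478.84, 584,740,858.18,873,908] 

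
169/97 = 169/97 = 1.74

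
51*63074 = 3216774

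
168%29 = 23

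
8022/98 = 573/7 =81.86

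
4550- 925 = 3625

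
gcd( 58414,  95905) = 1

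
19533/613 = 19533/613 = 31.86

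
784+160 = 944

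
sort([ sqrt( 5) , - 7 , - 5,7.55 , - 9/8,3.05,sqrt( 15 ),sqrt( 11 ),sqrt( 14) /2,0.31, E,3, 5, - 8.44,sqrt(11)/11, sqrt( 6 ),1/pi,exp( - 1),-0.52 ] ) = [ - 8.44, - 7,- 5, - 9/8, -0.52, sqrt( 11) /11,0.31,1/pi,exp (-1),  sqrt( 14)/2, sqrt(5),sqrt( 6), E , 3,3.05,sqrt( 11 ),sqrt( 15)  ,  5,7.55] 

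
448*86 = 38528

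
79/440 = 79/440 = 0.18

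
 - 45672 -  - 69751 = 24079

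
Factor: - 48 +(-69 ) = -117 = - 3^2*13^1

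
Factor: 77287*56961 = 3^2*7^1*61^1*181^1*6329^1= 4402344807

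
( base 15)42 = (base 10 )62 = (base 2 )111110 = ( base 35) 1r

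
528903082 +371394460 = 900297542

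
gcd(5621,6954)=1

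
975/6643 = 75/511 = 0.15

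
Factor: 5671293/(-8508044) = -2^( - 2)*3^1*89^( - 1)*823^1*2297^1 *23899^( - 1) 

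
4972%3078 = 1894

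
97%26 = 19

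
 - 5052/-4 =1263/1 = 1263.00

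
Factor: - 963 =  - 3^2 *107^1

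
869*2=1738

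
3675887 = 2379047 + 1296840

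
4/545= 4/545 =0.01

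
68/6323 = 68/6323 = 0.01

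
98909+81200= 180109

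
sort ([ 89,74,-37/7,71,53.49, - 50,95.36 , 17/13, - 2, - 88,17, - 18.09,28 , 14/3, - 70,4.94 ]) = [ -88, - 70, -50,-18.09,-37/7, - 2, 17/13,  14/3 , 4.94, 17, 28,53.49,71, 74, 89,  95.36]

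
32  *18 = 576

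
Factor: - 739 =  - 739^1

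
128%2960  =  128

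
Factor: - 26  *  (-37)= 962 = 2^1*13^1*37^1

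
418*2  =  836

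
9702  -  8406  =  1296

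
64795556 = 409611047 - 344815491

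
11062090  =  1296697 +9765393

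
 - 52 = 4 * ( - 13 ) 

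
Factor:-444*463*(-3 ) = 2^2*3^2 *37^1 * 463^1= 616716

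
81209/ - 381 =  - 214 +325/381 = -  213.15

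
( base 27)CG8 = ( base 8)21744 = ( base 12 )5398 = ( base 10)9188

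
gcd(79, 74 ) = 1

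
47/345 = 47/345 = 0.14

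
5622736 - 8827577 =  - 3204841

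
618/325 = 1 + 293/325 = 1.90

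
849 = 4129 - 3280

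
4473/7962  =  1491/2654 = 0.56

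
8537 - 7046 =1491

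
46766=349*134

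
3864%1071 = 651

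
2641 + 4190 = 6831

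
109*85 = 9265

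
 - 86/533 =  - 1 + 447/533 = -  0.16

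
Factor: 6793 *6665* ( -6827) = -309094780315 =-5^1*31^1*43^1*6793^1*6827^1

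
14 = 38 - 24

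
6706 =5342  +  1364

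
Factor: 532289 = 23^1*23143^1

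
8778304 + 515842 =9294146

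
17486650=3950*4427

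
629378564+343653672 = 973032236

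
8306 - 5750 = 2556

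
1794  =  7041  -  5247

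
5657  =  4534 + 1123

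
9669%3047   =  528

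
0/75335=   0 = 0.00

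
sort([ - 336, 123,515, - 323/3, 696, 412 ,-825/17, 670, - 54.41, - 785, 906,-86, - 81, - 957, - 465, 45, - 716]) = [-957, - 785, -716,-465, - 336, - 323/3, - 86 , - 81, - 54.41,-825/17,45, 123,412,515, 670, 696,  906] 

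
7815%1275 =165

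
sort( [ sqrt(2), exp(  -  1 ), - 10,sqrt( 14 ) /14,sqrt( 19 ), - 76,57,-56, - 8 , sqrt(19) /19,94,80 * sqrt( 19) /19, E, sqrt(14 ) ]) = [-76,-56 ,- 10, - 8,sqrt(19 ) /19,sqrt(14) /14, exp ( - 1 ),  sqrt(2),E,sqrt(14), sqrt(19 ),80 * sqrt (19)/19, 57,94]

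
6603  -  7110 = -507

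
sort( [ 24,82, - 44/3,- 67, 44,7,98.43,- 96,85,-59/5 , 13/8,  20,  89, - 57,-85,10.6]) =[ - 96, - 85, -67, - 57,-44/3 , - 59/5, 13/8, 7,10.6,20, 24, 44,82,  85,89, 98.43 ] 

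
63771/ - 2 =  - 63771/2 = - 31885.50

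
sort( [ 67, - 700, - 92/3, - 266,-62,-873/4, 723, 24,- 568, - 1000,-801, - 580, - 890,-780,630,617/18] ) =[ - 1000,  -  890,- 801,  -  780,-700,  -  580, - 568,- 266, - 873/4, - 62, - 92/3,  24,617/18,67,630, 723]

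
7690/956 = 8 + 21/478 = 8.04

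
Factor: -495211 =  - 495211^1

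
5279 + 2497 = 7776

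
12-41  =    -  29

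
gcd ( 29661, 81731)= 1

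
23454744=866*27084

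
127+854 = 981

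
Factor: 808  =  2^3*101^1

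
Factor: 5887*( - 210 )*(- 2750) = 2^2 * 3^1*5^4*7^2 * 11^1 * 29^2 = 3399742500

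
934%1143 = 934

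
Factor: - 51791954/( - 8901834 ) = 3^(  -  1)*1151^( - 1 )* 1289^( - 1) * 25895977^1 = 25895977/4450917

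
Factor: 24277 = 11^1*2207^1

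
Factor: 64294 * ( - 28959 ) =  - 1861889946 = - 2^1*3^1 * 7^2*17^1*31^1* 61^1*197^1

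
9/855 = 1/95 =0.01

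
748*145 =108460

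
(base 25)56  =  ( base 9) 155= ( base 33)3W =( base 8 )203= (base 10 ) 131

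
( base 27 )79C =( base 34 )4LK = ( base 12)3126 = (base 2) 1010011101110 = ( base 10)5358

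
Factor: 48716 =2^2*19^1*641^1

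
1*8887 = 8887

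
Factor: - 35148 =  - 2^2*3^1  *  29^1*101^1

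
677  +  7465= 8142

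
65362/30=32681/15=2178.73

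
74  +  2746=2820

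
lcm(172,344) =344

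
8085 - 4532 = 3553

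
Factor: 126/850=63/425 =3^2 * 5^( - 2)*7^1*17^( - 1)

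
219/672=73/224=0.33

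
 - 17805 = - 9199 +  - 8606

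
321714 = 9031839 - 8710125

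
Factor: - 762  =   -2^1 *3^1*127^1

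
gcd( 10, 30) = 10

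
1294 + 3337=4631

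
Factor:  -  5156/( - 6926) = 2578/3463=2^1*1289^1*3463^( - 1) 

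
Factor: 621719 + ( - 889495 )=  - 2^9*523^1 = - 267776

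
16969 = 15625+1344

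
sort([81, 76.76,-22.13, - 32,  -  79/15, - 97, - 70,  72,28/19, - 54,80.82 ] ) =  [- 97,- 70, - 54,-32, - 22.13,- 79/15,28/19, 72,76.76 , 80.82, 81]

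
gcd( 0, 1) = 1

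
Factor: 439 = 439^1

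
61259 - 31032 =30227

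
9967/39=255 + 22/39 = 255.56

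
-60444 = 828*( - 73)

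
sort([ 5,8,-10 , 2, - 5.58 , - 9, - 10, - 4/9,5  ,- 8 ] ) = [ - 10,-10, - 9,-8,-5.58, - 4/9,2,5, 5, 8 ]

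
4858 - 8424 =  - 3566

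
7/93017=7/93017 = 0.00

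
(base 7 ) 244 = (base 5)1010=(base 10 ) 130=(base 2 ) 10000010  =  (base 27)4m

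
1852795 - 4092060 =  - 2239265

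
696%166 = 32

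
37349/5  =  7469  +  4/5  =  7469.80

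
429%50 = 29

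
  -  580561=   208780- 789341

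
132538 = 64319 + 68219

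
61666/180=342 + 53/90 = 342.59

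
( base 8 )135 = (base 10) 93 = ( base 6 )233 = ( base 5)333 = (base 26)3f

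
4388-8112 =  - 3724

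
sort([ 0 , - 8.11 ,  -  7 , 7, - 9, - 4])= [ - 9, - 8.11 ,-7,- 4, 0 , 7]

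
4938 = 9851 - 4913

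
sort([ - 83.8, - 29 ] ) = [ - 83.8, - 29] 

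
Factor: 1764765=3^2 * 5^1*39217^1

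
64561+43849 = 108410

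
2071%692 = 687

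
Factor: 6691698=2^1 *3^2*13^1*28597^1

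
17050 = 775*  22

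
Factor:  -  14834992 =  -2^4*927187^1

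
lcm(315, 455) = 4095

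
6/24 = 1/4 = 0.25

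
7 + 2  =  9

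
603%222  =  159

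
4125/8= 4125/8 = 515.62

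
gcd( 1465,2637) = 293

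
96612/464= 208 +25/116 =208.22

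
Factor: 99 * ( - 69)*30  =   - 2^1 * 3^4*5^1*11^1* 23^1 = -204930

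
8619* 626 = 5395494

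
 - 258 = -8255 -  - 7997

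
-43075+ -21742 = -64817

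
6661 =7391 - 730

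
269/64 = 269/64= 4.20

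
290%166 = 124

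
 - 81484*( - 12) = 977808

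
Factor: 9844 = 2^2*23^1*107^1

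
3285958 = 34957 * 94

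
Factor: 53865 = 3^4*5^1*7^1*19^1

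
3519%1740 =39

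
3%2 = 1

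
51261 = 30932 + 20329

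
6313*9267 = 58502571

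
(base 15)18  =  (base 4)113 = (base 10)23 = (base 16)17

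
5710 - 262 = 5448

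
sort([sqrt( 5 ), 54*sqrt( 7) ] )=[sqrt( 5 ), 54*sqrt( 7 ) ] 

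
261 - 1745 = -1484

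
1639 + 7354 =8993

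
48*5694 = 273312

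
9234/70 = 4617/35 = 131.91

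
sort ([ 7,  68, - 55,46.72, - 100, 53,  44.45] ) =[ - 100, - 55,7,44.45, 46.72,53, 68]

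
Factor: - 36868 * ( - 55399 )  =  2^2 * 13^1 *709^1 * 55399^1 = 2042450332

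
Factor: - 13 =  - 13^1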